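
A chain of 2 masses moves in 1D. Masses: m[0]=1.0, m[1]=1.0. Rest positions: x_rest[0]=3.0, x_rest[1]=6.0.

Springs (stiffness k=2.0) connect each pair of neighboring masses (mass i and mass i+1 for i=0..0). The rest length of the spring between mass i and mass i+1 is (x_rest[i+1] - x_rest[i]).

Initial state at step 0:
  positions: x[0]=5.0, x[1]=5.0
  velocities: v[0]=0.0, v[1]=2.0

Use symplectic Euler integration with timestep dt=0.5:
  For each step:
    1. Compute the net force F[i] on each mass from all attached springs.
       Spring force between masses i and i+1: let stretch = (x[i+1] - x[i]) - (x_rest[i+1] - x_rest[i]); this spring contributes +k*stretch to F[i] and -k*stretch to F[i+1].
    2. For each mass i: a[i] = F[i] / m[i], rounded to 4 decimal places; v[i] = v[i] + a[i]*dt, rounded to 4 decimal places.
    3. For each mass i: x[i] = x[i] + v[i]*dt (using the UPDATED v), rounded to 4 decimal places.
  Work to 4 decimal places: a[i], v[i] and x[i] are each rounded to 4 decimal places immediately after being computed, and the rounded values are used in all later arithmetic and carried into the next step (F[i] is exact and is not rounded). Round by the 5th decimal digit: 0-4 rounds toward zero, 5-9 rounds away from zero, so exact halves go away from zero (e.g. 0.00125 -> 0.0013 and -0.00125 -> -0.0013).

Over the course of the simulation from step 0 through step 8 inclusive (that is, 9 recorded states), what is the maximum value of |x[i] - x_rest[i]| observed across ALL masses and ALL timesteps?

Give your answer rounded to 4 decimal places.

Answer: 6.5000

Derivation:
Step 0: x=[5.0000 5.0000] v=[0.0000 2.0000]
Step 1: x=[3.5000 7.5000] v=[-3.0000 5.0000]
Step 2: x=[2.5000 9.5000] v=[-2.0000 4.0000]
Step 3: x=[3.5000 9.5000] v=[2.0000 0.0000]
Step 4: x=[6.0000 8.0000] v=[5.0000 -3.0000]
Step 5: x=[8.0000 7.0000] v=[4.0000 -2.0000]
Step 6: x=[8.0000 8.0000] v=[0.0000 2.0000]
Step 7: x=[6.5000 10.5000] v=[-3.0000 5.0000]
Step 8: x=[5.5000 12.5000] v=[-2.0000 4.0000]
Max displacement = 6.5000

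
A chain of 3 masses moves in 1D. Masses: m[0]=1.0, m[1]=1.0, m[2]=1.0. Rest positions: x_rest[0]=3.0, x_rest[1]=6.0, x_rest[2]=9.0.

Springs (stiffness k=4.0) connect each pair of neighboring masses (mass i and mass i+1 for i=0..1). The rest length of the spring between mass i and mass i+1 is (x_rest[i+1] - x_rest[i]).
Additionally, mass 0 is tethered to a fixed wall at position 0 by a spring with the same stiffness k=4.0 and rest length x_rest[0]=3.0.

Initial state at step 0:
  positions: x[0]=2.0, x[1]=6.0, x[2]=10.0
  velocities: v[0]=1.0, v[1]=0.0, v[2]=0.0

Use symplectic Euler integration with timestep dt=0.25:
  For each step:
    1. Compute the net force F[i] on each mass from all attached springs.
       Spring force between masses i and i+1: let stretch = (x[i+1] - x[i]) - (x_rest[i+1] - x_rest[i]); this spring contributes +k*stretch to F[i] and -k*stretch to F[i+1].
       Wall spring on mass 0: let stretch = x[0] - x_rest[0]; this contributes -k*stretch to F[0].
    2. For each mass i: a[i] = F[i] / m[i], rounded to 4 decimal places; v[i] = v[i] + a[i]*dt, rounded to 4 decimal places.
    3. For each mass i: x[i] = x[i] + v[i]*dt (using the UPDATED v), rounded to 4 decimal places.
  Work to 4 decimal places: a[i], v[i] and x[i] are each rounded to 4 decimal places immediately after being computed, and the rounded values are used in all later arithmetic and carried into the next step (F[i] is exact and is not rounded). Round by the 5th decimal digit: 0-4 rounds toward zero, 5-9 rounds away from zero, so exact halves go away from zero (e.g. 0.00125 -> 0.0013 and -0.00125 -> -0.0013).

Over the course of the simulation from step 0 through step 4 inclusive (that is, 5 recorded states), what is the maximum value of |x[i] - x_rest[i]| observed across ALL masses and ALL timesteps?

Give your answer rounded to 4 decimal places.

Step 0: x=[2.0000 6.0000 10.0000] v=[1.0000 0.0000 0.0000]
Step 1: x=[2.7500 6.0000 9.7500] v=[3.0000 0.0000 -1.0000]
Step 2: x=[3.6250 6.1250 9.3125] v=[3.5000 0.5000 -1.7500]
Step 3: x=[4.2188 6.4219 8.8281] v=[2.3750 1.1875 -1.9375]
Step 4: x=[4.3086 6.7696 8.4922] v=[0.3593 1.3906 -1.3437]
Max displacement = 1.3086

Answer: 1.3086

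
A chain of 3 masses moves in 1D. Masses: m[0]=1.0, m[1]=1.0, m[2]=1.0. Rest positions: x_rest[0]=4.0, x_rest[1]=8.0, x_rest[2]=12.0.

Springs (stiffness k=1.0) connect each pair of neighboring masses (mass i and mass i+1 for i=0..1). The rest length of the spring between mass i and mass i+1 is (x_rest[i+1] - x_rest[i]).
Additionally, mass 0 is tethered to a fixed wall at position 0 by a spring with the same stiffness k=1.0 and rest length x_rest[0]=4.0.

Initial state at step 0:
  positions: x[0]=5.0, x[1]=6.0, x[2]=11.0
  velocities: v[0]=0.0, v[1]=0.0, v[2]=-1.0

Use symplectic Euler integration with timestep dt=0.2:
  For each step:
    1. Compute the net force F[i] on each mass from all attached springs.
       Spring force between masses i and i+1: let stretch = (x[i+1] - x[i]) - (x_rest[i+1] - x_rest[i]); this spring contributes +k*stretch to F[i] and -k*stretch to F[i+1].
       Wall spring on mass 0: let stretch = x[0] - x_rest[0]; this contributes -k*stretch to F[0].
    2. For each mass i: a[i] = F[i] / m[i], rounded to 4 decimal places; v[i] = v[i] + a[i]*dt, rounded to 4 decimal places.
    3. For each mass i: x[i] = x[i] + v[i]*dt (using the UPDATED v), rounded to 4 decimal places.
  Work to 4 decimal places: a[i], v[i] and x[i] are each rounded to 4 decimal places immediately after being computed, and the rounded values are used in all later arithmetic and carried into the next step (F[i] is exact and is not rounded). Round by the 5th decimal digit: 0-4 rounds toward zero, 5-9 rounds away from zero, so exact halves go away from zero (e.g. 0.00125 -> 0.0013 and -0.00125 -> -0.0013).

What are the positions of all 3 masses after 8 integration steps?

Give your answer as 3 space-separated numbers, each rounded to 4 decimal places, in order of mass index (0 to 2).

Step 0: x=[5.0000 6.0000 11.0000] v=[0.0000 0.0000 -1.0000]
Step 1: x=[4.8400 6.1600 10.7600] v=[-0.8000 0.8000 -1.2000]
Step 2: x=[4.5392 6.4512 10.4960] v=[-1.5040 1.4560 -1.3200]
Step 3: x=[4.1333 6.8277 10.2302] v=[-2.0294 1.8826 -1.3290]
Step 4: x=[3.6699 7.2325 9.9883] v=[-2.3172 2.0242 -1.2095]
Step 5: x=[3.2022 7.6051 9.7962] v=[-2.3387 1.8628 -0.9607]
Step 6: x=[2.7825 7.8892 9.6764] v=[-2.0986 1.4204 -0.5989]
Step 7: x=[2.4557 8.0405 9.6451] v=[-1.6338 0.7565 -0.1563]
Step 8: x=[2.2541 8.0326 9.7097] v=[-1.0080 -0.0395 0.3228]

Answer: 2.2541 8.0326 9.7097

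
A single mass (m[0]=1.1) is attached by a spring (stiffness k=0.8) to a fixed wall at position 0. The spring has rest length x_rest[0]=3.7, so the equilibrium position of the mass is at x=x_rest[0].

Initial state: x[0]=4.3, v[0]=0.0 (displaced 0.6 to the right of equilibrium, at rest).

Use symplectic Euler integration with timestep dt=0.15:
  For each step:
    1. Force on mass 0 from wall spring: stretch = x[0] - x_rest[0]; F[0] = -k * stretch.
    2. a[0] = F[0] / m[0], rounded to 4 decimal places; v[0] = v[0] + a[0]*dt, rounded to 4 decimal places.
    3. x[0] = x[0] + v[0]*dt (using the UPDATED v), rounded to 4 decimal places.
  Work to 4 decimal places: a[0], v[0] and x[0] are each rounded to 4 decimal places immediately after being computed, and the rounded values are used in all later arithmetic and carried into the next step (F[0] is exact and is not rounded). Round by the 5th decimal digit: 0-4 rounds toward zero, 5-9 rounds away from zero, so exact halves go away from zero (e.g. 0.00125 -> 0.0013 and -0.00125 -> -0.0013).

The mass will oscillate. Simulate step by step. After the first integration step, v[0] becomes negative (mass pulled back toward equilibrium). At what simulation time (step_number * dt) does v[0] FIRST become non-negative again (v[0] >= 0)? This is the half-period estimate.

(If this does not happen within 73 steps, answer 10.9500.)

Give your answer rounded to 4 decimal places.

Answer: 3.7500

Derivation:
Step 0: x=[4.3000] v=[0.0000]
Step 1: x=[4.2902] v=[-0.0655]
Step 2: x=[4.2707] v=[-0.1299]
Step 3: x=[4.2419] v=[-0.1922]
Step 4: x=[4.2042] v=[-0.2513]
Step 5: x=[4.1583] v=[-0.3063]
Step 6: x=[4.1049] v=[-0.3563]
Step 7: x=[4.0448] v=[-0.4005]
Step 8: x=[3.9791] v=[-0.4381]
Step 9: x=[3.9088] v=[-0.4686]
Step 10: x=[3.8351] v=[-0.4914]
Step 11: x=[3.7592] v=[-0.5061]
Step 12: x=[3.6823] v=[-0.5126]
Step 13: x=[3.6057] v=[-0.5107]
Step 14: x=[3.5306] v=[-0.5004]
Step 15: x=[3.4583] v=[-0.4819]
Step 16: x=[3.3900] v=[-0.4555]
Step 17: x=[3.3267] v=[-0.4217]
Step 18: x=[3.2696] v=[-0.3810]
Step 19: x=[3.2195] v=[-0.3341]
Step 20: x=[3.1772] v=[-0.2817]
Step 21: x=[3.1435] v=[-0.2247]
Step 22: x=[3.1189] v=[-0.1640]
Step 23: x=[3.1038] v=[-0.1006]
Step 24: x=[3.0985] v=[-0.0356]
Step 25: x=[3.1030] v=[0.0300]
First v>=0 after going negative at step 25, time=3.7500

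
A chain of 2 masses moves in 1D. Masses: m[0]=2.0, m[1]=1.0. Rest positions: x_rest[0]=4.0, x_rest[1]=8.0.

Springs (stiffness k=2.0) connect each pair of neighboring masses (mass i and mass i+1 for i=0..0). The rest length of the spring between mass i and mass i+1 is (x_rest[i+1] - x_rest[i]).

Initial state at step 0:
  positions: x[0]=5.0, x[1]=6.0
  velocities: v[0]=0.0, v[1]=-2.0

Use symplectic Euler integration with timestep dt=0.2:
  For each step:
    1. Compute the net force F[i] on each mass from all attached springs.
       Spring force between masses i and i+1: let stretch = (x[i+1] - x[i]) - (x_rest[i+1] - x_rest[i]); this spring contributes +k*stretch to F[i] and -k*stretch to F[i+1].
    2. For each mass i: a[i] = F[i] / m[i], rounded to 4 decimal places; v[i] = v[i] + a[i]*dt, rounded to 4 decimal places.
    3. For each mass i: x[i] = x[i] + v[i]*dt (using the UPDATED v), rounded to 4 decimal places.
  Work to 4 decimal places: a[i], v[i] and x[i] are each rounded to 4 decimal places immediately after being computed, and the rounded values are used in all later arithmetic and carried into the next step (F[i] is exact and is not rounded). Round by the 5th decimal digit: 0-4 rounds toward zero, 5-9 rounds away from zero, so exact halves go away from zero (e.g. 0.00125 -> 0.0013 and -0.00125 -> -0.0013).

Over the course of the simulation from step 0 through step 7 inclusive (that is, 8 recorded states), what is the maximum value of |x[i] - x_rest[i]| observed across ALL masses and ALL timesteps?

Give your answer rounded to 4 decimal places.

Step 0: x=[5.0000 6.0000] v=[0.0000 -2.0000]
Step 1: x=[4.8800 5.8400] v=[-0.6000 -0.8000]
Step 2: x=[4.6384 5.9232] v=[-1.2080 0.4160]
Step 3: x=[4.2882 6.2236] v=[-1.7510 1.5021]
Step 4: x=[3.8554 6.6892] v=[-2.1639 2.3279]
Step 5: x=[3.3760 7.2481] v=[-2.3971 2.7944]
Step 6: x=[2.8915 7.8172] v=[-2.4227 2.8456]
Step 7: x=[2.4440 8.3123] v=[-2.2376 2.4753]
Max displacement = 2.1600

Answer: 2.1600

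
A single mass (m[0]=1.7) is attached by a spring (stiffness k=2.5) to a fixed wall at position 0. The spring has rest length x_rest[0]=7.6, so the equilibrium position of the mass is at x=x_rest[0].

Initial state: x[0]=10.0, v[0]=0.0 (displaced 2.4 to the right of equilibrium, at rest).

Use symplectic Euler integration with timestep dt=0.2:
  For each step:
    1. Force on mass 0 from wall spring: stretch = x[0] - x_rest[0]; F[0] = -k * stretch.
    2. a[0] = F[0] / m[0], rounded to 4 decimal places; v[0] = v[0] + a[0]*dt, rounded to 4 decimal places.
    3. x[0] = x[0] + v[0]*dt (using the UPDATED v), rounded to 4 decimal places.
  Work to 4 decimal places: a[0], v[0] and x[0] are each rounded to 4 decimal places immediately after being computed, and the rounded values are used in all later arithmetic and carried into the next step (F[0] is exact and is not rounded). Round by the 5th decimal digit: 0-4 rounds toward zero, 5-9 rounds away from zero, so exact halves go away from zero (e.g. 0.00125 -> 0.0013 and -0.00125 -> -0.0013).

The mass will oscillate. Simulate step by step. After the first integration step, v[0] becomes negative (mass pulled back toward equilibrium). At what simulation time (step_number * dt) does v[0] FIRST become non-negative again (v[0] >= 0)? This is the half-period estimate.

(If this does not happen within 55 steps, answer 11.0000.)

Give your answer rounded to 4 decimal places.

Step 0: x=[10.0000] v=[0.0000]
Step 1: x=[9.8588] v=[-0.7059]
Step 2: x=[9.5847] v=[-1.3703]
Step 3: x=[9.1939] v=[-1.9540]
Step 4: x=[8.7093] v=[-2.4228]
Step 5: x=[8.1595] v=[-2.7491]
Step 6: x=[7.5768] v=[-2.9137]
Step 7: x=[6.9954] v=[-2.9069]
Step 8: x=[6.4496] v=[-2.7291]
Step 9: x=[5.9715] v=[-2.3907]
Step 10: x=[5.5892] v=[-1.9117]
Step 11: x=[5.3251] v=[-1.3203]
Step 12: x=[5.1949] v=[-0.6512]
Step 13: x=[5.2061] v=[0.0562]
First v>=0 after going negative at step 13, time=2.6000

Answer: 2.6000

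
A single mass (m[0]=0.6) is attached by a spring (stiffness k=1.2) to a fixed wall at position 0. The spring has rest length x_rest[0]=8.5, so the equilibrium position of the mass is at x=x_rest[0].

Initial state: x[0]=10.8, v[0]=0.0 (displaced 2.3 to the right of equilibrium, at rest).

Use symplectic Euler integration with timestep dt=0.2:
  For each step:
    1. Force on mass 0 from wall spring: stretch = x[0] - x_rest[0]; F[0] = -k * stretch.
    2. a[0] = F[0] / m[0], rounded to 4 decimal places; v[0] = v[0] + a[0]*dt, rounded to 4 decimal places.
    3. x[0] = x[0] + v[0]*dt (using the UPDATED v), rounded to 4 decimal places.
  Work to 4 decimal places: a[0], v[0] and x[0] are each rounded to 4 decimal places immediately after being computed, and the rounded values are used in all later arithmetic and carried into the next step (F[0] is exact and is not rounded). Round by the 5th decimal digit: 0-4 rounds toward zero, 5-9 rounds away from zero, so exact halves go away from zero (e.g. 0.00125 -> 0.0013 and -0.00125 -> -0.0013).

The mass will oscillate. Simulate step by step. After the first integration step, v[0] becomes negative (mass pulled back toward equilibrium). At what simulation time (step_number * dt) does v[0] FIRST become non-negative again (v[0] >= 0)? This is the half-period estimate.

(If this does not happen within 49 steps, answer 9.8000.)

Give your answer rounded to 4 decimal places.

Step 0: x=[10.8000] v=[0.0000]
Step 1: x=[10.6160] v=[-0.9200]
Step 2: x=[10.2627] v=[-1.7664]
Step 3: x=[9.7684] v=[-2.4715]
Step 4: x=[9.1726] v=[-2.9789]
Step 5: x=[8.5230] v=[-3.2479]
Step 6: x=[7.8716] v=[-3.2571]
Step 7: x=[7.2705] v=[-3.0057]
Step 8: x=[6.7677] v=[-2.5139]
Step 9: x=[6.4035] v=[-1.8210]
Step 10: x=[6.2070] v=[-0.9824]
Step 11: x=[6.1940] v=[-0.0652]
Step 12: x=[6.3654] v=[0.8572]
First v>=0 after going negative at step 12, time=2.4000

Answer: 2.4000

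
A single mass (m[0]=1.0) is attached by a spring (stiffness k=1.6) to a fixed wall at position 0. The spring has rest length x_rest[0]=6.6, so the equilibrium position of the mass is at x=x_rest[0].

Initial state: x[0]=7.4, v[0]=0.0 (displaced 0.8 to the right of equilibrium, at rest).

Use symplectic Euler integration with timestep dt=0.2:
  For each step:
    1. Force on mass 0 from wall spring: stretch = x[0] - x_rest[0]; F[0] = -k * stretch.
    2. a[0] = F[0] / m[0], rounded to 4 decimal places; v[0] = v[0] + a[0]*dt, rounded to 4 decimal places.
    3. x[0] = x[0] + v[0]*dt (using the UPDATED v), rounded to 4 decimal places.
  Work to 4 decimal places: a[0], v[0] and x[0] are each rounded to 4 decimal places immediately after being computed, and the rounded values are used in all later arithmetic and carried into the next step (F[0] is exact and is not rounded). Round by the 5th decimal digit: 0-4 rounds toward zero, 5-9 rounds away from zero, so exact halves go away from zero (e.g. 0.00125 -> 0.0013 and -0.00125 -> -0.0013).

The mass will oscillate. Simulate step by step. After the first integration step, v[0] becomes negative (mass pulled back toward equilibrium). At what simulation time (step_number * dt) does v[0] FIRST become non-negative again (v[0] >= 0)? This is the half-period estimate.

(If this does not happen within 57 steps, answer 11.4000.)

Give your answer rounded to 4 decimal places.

Step 0: x=[7.4000] v=[0.0000]
Step 1: x=[7.3488] v=[-0.2560]
Step 2: x=[7.2497] v=[-0.4956]
Step 3: x=[7.1090] v=[-0.7035]
Step 4: x=[6.9357] v=[-0.8664]
Step 5: x=[6.7409] v=[-0.9738]
Step 6: x=[6.5371] v=[-1.0189]
Step 7: x=[6.3373] v=[-0.9988]
Step 8: x=[6.1544] v=[-0.9147]
Step 9: x=[6.0000] v=[-0.7721]
Step 10: x=[5.8840] v=[-0.5801]
Step 11: x=[5.8138] v=[-0.3510]
Step 12: x=[5.7939] v=[-0.0994]
Step 13: x=[5.8256] v=[0.1586]
First v>=0 after going negative at step 13, time=2.6000

Answer: 2.6000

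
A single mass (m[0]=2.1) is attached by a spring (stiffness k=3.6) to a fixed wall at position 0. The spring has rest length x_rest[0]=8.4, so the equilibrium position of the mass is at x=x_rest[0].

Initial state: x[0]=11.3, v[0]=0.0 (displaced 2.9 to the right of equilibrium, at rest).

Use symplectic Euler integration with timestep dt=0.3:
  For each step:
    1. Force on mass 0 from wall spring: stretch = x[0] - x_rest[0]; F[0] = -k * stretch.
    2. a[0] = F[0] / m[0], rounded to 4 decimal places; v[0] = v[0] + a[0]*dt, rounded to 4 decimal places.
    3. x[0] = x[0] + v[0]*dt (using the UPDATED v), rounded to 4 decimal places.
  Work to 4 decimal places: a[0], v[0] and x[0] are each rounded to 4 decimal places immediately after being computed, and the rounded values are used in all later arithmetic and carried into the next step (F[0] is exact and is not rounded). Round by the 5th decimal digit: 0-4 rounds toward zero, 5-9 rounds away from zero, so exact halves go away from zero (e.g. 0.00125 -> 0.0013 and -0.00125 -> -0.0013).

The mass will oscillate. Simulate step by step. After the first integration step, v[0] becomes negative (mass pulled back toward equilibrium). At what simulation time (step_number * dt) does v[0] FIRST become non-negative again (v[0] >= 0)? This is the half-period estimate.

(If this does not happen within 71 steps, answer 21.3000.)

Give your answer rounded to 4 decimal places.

Answer: 2.4000

Derivation:
Step 0: x=[11.3000] v=[0.0000]
Step 1: x=[10.8526] v=[-1.4914]
Step 2: x=[10.0268] v=[-2.7528]
Step 3: x=[8.9500] v=[-3.5894]
Step 4: x=[7.7883] v=[-3.8723]
Step 5: x=[6.7210] v=[-3.5577]
Step 6: x=[5.9127] v=[-2.6942]
Step 7: x=[5.4882] v=[-1.4150]
Step 8: x=[5.5130] v=[0.0825]
First v>=0 after going negative at step 8, time=2.4000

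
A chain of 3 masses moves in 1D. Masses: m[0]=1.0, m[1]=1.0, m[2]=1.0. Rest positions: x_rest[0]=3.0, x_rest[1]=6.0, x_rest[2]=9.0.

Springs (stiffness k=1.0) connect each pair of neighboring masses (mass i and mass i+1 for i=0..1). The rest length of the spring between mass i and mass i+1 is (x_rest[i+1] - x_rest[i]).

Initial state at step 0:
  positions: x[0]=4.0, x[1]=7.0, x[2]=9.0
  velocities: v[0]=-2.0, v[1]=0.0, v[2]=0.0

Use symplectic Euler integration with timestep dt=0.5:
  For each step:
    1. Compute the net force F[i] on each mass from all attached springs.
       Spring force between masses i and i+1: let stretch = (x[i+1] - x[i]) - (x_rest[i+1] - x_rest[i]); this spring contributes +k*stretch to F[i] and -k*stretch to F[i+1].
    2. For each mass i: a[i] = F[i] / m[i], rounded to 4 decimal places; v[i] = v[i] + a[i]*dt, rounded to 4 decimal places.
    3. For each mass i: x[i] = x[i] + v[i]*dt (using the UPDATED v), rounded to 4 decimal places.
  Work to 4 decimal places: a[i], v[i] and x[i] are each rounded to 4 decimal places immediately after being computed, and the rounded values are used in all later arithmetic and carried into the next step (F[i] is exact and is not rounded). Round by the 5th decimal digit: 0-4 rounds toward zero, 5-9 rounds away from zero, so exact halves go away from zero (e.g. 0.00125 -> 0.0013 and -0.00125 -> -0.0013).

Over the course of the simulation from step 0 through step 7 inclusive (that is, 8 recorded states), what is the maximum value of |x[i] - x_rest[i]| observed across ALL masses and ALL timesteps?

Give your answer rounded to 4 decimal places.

Step 0: x=[4.0000 7.0000 9.0000] v=[-2.0000 0.0000 0.0000]
Step 1: x=[3.0000 6.7500 9.2500] v=[-2.0000 -0.5000 0.5000]
Step 2: x=[2.1875 6.1875 9.6250] v=[-1.6250 -1.1250 0.7500]
Step 3: x=[1.6250 5.4844 9.8907] v=[-1.1250 -1.4063 0.5313]
Step 4: x=[1.2774 4.9180 9.8048] v=[-0.6953 -1.1329 -0.1719]
Step 5: x=[1.0899 4.6631 9.2472] v=[-0.3750 -0.5098 -1.1153]
Step 6: x=[1.0457 4.6609 8.2935] v=[-0.0884 -0.0044 -1.9074]
Step 7: x=[1.1553 4.6631 7.1817] v=[0.2192 0.0043 -2.2237]
Max displacement = 1.9543

Answer: 1.9543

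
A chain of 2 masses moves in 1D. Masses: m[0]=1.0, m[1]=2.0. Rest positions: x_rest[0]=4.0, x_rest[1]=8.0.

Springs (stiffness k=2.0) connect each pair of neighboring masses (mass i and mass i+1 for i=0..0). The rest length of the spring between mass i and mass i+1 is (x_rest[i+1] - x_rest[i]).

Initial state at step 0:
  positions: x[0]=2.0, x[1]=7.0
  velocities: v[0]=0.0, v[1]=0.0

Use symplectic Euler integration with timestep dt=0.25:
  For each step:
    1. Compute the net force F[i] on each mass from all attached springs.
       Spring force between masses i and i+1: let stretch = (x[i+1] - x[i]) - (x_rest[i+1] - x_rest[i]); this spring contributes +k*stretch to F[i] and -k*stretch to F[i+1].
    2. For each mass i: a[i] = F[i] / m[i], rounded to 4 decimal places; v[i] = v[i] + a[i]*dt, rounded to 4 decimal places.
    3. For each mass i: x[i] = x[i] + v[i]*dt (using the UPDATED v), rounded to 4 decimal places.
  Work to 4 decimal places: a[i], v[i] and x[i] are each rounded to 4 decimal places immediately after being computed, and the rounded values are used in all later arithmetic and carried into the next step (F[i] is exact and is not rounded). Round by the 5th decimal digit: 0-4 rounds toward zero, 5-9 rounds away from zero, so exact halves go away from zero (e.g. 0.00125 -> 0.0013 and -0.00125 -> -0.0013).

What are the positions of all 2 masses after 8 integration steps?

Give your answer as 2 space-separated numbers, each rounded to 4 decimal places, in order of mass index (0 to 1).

Step 0: x=[2.0000 7.0000] v=[0.0000 0.0000]
Step 1: x=[2.1250 6.9375] v=[0.5000 -0.2500]
Step 2: x=[2.3516 6.8242] v=[0.9063 -0.4531]
Step 3: x=[2.6373 6.6814] v=[1.1426 -0.5713]
Step 4: x=[2.9285 6.5358] v=[1.1647 -0.5823]
Step 5: x=[3.1706 6.4148] v=[0.9684 -0.4841]
Step 6: x=[3.3182 6.3410] v=[0.5905 -0.2952]
Step 7: x=[3.3437 6.3283] v=[0.1019 -0.0509]
Step 8: x=[3.2423 6.3791] v=[-0.4058 0.2030]

Answer: 3.2423 6.3791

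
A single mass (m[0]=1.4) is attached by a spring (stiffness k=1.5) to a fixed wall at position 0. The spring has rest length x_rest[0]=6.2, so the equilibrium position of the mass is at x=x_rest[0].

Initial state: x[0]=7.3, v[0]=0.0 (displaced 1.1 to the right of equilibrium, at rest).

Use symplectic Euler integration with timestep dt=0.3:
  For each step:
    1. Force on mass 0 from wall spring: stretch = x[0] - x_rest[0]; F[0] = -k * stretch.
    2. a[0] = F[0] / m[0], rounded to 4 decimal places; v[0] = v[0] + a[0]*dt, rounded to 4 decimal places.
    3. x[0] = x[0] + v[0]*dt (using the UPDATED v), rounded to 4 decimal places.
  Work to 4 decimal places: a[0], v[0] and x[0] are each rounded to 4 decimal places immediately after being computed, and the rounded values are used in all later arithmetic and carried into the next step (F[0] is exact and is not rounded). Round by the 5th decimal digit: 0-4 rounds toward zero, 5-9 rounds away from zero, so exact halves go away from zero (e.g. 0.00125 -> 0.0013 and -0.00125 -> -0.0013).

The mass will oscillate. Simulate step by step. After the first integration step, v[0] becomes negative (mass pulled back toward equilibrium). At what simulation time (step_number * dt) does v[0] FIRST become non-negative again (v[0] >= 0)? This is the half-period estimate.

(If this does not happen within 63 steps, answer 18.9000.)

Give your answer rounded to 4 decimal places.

Answer: 3.3000

Derivation:
Step 0: x=[7.3000] v=[0.0000]
Step 1: x=[7.1939] v=[-0.3536]
Step 2: x=[6.9920] v=[-0.6731]
Step 3: x=[6.7137] v=[-0.9277]
Step 4: x=[6.3859] v=[-1.0928]
Step 5: x=[6.0401] v=[-1.1526]
Step 6: x=[5.7097] v=[-1.1012]
Step 7: x=[5.4266] v=[-0.9436]
Step 8: x=[5.2181] v=[-0.6950]
Step 9: x=[5.1043] v=[-0.3794]
Step 10: x=[5.0961] v=[-0.0272]
Step 11: x=[5.1944] v=[0.3276]
First v>=0 after going negative at step 11, time=3.3000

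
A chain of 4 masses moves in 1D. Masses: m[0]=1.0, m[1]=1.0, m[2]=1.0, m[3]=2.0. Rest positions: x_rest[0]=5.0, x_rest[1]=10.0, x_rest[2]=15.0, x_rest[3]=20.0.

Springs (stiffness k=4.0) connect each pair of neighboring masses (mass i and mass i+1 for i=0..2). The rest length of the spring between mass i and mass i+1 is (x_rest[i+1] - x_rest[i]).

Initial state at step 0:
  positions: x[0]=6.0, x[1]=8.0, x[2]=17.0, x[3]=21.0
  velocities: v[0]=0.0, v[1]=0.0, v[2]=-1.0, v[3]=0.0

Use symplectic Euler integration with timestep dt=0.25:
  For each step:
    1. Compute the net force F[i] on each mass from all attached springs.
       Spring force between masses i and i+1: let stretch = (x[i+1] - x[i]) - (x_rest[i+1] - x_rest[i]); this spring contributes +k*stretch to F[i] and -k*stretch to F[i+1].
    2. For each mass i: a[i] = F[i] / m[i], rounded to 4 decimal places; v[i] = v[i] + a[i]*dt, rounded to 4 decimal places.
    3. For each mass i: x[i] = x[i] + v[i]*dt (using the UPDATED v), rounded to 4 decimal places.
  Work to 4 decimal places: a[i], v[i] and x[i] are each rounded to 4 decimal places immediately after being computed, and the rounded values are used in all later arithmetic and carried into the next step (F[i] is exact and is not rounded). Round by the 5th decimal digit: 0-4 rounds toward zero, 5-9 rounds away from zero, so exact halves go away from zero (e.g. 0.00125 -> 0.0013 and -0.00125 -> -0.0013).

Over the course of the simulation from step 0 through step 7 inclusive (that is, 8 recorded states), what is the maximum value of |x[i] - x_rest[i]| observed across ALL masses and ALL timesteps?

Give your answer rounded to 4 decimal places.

Answer: 2.5547

Derivation:
Step 0: x=[6.0000 8.0000 17.0000 21.0000] v=[0.0000 0.0000 -1.0000 0.0000]
Step 1: x=[5.2500 9.7500 15.5000 21.1250] v=[-3.0000 7.0000 -6.0000 0.5000]
Step 2: x=[4.3750 11.8125 13.9688 21.1719] v=[-3.5000 8.2500 -6.1250 0.1875]
Step 3: x=[4.1094 12.5547 13.6993 20.9434] v=[-1.0625 2.9688 -1.0782 -0.9141]
Step 4: x=[4.7051 11.4717 14.9546 20.4344] v=[2.3828 -4.3319 5.0213 -2.0362]
Step 5: x=[5.7425 9.5678 16.7092 19.8654] v=[4.1494 -7.6156 7.0182 -2.2761]
Step 6: x=[6.4862 8.4929 17.4675 19.5269] v=[2.9747 -4.2995 3.0330 -1.3542]
Step 7: x=[6.4816 9.1600 16.4970 19.5559] v=[-0.0186 2.6684 -3.8822 0.1161]
Max displacement = 2.5547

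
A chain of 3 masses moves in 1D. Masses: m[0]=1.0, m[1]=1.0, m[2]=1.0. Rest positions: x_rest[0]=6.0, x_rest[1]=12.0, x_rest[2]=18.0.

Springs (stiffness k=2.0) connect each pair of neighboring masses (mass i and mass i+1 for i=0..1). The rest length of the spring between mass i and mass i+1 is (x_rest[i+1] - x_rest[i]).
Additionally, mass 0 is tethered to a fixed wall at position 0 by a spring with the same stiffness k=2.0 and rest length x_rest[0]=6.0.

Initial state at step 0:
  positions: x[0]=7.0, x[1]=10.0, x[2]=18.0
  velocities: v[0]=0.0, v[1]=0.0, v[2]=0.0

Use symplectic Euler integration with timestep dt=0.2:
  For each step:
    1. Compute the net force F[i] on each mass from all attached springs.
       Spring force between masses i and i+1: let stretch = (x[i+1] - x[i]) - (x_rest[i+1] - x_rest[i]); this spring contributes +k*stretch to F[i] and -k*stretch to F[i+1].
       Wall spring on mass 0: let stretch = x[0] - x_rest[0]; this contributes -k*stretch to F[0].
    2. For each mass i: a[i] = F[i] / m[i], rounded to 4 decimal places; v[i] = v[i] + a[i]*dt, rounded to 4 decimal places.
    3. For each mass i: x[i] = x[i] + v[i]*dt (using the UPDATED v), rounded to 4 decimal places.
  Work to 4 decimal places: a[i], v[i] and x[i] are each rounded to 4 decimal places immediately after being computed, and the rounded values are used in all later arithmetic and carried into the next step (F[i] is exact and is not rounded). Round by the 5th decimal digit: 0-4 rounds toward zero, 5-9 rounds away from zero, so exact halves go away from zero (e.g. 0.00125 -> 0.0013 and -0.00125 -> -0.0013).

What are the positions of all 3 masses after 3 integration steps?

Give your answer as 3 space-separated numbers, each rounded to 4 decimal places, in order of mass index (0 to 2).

Step 0: x=[7.0000 10.0000 18.0000] v=[0.0000 0.0000 0.0000]
Step 1: x=[6.6800 10.4000 17.8400] v=[-1.6000 2.0000 -0.8000]
Step 2: x=[6.1232 11.0976 17.5648] v=[-2.7840 3.4880 -1.3760]
Step 3: x=[5.4745 11.9146 17.2522] v=[-3.2435 4.0851 -1.5629]

Answer: 5.4745 11.9146 17.2522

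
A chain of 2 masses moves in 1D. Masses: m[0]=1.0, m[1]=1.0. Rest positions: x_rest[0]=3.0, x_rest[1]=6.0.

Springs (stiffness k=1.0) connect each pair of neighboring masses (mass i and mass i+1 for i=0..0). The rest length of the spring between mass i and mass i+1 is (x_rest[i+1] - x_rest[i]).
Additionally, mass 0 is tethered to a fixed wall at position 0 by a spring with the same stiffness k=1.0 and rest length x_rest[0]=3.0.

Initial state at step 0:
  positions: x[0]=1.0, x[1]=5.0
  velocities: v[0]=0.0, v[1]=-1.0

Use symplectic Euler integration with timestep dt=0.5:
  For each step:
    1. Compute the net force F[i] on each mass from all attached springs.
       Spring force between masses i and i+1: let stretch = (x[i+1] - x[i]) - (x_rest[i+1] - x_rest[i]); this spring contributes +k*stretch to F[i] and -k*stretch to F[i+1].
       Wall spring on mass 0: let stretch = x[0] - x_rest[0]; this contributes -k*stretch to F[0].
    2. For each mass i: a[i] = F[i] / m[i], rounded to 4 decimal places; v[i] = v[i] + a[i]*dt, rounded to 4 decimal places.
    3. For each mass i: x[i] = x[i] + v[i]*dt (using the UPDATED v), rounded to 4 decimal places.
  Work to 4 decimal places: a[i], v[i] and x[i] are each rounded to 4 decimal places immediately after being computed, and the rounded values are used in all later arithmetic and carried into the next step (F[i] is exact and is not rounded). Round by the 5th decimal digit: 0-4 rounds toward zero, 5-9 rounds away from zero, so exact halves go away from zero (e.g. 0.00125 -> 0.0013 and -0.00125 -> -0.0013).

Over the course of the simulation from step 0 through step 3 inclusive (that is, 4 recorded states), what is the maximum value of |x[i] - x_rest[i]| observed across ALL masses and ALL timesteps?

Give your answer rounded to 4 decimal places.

Answer: 2.4844

Derivation:
Step 0: x=[1.0000 5.0000] v=[0.0000 -1.0000]
Step 1: x=[1.7500 4.2500] v=[1.5000 -1.5000]
Step 2: x=[2.6875 3.6250] v=[1.8750 -1.2500]
Step 3: x=[3.1875 3.5156] v=[1.0000 -0.2188]
Max displacement = 2.4844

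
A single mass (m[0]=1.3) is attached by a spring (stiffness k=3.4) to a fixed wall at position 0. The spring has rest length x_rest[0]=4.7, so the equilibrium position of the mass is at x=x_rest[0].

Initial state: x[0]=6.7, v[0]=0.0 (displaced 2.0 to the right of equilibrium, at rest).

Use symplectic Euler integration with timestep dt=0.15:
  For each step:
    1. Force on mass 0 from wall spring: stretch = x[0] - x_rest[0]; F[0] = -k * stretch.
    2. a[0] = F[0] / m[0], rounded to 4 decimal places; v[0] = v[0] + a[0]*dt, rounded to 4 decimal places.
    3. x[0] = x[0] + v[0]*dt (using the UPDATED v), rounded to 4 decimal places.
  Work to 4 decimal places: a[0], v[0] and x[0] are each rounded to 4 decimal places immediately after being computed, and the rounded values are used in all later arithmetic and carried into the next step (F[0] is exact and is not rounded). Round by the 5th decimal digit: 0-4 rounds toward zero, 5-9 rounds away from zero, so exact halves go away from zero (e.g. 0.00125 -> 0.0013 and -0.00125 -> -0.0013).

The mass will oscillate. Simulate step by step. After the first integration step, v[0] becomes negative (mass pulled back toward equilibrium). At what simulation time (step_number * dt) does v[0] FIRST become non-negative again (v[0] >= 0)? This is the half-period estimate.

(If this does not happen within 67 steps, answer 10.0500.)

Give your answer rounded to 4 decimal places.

Step 0: x=[6.7000] v=[0.0000]
Step 1: x=[6.5823] v=[-0.7846]
Step 2: x=[6.3539] v=[-1.5230]
Step 3: x=[6.0281] v=[-2.1718]
Step 4: x=[5.6242] v=[-2.6928]
Step 5: x=[5.1659] v=[-3.0554]
Step 6: x=[4.6802] v=[-3.2382]
Step 7: x=[4.1956] v=[-3.2304]
Step 8: x=[3.7407] v=[-3.0325]
Step 9: x=[3.3423] v=[-2.6562]
Step 10: x=[3.0238] v=[-2.1236]
Step 11: x=[2.8039] v=[-1.4660]
Step 12: x=[2.6956] v=[-0.7222]
Step 13: x=[2.7052] v=[0.0641]
First v>=0 after going negative at step 13, time=1.9500

Answer: 1.9500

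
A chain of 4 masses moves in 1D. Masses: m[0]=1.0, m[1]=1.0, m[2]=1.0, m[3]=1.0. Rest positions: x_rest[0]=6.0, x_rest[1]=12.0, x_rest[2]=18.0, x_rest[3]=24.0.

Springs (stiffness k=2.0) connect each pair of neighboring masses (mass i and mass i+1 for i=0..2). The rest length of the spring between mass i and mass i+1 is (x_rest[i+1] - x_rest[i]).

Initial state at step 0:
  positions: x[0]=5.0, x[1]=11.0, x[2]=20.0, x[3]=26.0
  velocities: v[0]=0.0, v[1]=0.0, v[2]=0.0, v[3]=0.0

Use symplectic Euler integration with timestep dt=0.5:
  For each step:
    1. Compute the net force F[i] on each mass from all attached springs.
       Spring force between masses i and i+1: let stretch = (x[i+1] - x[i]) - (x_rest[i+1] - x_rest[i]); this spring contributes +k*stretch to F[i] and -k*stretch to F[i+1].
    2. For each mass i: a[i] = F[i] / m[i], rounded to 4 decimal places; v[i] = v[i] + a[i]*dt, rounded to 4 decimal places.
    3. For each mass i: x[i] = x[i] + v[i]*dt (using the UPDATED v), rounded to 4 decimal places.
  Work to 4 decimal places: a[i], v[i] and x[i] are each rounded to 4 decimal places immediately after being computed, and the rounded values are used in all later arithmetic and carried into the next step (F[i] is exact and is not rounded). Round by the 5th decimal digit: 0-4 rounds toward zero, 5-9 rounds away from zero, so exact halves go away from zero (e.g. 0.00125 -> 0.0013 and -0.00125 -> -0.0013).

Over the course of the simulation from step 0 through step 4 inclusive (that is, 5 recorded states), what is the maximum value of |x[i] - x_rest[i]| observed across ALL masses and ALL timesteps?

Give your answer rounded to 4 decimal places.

Answer: 2.3750

Derivation:
Step 0: x=[5.0000 11.0000 20.0000 26.0000] v=[0.0000 0.0000 0.0000 0.0000]
Step 1: x=[5.0000 12.5000 18.5000 26.0000] v=[0.0000 3.0000 -3.0000 0.0000]
Step 2: x=[5.7500 13.2500 17.7500 25.2500] v=[1.5000 1.5000 -1.5000 -1.5000]
Step 3: x=[7.2500 12.5000 18.5000 23.7500] v=[3.0000 -1.5000 1.5000 -3.0000]
Step 4: x=[8.3750 12.1250 18.8750 22.6250] v=[2.2500 -0.7500 0.7500 -2.2500]
Max displacement = 2.3750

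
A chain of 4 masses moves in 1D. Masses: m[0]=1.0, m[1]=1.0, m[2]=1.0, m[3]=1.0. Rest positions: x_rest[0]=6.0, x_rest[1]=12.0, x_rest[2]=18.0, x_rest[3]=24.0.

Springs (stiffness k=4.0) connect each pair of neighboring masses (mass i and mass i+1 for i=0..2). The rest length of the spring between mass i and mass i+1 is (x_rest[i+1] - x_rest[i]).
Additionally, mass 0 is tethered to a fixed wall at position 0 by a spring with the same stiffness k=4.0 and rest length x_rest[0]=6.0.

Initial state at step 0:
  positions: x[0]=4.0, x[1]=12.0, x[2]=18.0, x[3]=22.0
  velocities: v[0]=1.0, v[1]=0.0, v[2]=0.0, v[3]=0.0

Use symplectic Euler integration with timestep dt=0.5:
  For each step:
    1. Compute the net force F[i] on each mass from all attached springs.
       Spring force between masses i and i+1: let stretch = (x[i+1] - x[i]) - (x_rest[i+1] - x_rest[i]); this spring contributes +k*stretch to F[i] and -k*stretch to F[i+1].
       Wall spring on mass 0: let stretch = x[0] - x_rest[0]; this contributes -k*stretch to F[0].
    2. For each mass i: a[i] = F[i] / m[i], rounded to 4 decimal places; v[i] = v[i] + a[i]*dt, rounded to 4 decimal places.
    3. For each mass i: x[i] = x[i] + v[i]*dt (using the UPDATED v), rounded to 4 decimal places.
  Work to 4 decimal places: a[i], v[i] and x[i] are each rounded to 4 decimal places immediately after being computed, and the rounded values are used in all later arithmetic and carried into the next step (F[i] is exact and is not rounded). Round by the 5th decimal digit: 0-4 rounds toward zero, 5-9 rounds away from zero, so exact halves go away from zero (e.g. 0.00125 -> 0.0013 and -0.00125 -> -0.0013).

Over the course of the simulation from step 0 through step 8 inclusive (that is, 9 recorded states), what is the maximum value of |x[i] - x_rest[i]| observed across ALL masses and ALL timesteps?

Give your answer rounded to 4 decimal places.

Answer: 2.5000

Derivation:
Step 0: x=[4.0000 12.0000 18.0000 22.0000] v=[1.0000 0.0000 0.0000 0.0000]
Step 1: x=[8.5000 10.0000 16.0000 24.0000] v=[9.0000 -4.0000 -4.0000 4.0000]
Step 2: x=[6.0000 12.5000 16.0000 24.0000] v=[-5.0000 5.0000 0.0000 0.0000]
Step 3: x=[4.0000 12.0000 20.5000 22.0000] v=[-4.0000 -1.0000 9.0000 -4.0000]
Step 4: x=[6.0000 12.0000 18.0000 24.5000] v=[4.0000 0.0000 -5.0000 5.0000]
Step 5: x=[8.0000 12.0000 16.0000 26.5000] v=[4.0000 0.0000 -4.0000 4.0000]
Step 6: x=[6.0000 12.0000 20.5000 24.0000] v=[-4.0000 0.0000 9.0000 -5.0000]
Step 7: x=[4.0000 14.5000 20.0000 24.0000] v=[-4.0000 5.0000 -1.0000 0.0000]
Step 8: x=[8.5000 12.0000 18.0000 26.0000] v=[9.0000 -5.0000 -4.0000 4.0000]
Max displacement = 2.5000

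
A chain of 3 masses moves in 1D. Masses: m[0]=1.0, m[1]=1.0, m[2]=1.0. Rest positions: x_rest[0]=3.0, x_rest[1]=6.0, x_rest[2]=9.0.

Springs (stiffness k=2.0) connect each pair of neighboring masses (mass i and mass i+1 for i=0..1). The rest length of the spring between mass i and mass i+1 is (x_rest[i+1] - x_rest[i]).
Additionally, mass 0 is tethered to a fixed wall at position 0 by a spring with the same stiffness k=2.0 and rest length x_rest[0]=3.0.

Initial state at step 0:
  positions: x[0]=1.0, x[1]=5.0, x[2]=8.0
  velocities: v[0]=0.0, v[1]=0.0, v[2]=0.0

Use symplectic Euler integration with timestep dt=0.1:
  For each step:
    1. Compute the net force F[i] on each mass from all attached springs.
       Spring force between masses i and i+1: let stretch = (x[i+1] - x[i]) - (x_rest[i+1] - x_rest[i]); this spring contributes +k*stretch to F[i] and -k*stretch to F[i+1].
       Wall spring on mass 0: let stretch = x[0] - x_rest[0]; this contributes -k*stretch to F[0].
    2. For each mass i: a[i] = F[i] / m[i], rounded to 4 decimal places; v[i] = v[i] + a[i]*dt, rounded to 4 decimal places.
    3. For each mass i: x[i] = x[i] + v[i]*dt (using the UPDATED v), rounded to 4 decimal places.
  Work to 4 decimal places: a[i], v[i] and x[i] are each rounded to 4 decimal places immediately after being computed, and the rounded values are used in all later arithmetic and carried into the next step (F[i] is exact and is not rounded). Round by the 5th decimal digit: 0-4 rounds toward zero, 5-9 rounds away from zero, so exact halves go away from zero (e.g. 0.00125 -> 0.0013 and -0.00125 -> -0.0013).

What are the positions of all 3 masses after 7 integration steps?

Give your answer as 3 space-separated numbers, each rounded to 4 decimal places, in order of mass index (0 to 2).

Answer: 2.3577 4.6635 7.9592

Derivation:
Step 0: x=[1.0000 5.0000 8.0000] v=[0.0000 0.0000 0.0000]
Step 1: x=[1.0600 4.9800 8.0000] v=[0.6000 -0.2000 0.0000]
Step 2: x=[1.1772 4.9420 7.9996] v=[1.1720 -0.3800 -0.0040]
Step 3: x=[1.3462 4.8899 7.9981] v=[1.6895 -0.5214 -0.0155]
Step 4: x=[1.5591 4.8291 7.9944] v=[2.1290 -0.6085 -0.0371]
Step 5: x=[1.8062 4.7662 7.9874] v=[2.4712 -0.6294 -0.0702]
Step 6: x=[2.0764 4.7085 7.9760] v=[2.7020 -0.5772 -0.1144]
Step 7: x=[2.3577 4.6635 7.9592] v=[2.8131 -0.4501 -0.1679]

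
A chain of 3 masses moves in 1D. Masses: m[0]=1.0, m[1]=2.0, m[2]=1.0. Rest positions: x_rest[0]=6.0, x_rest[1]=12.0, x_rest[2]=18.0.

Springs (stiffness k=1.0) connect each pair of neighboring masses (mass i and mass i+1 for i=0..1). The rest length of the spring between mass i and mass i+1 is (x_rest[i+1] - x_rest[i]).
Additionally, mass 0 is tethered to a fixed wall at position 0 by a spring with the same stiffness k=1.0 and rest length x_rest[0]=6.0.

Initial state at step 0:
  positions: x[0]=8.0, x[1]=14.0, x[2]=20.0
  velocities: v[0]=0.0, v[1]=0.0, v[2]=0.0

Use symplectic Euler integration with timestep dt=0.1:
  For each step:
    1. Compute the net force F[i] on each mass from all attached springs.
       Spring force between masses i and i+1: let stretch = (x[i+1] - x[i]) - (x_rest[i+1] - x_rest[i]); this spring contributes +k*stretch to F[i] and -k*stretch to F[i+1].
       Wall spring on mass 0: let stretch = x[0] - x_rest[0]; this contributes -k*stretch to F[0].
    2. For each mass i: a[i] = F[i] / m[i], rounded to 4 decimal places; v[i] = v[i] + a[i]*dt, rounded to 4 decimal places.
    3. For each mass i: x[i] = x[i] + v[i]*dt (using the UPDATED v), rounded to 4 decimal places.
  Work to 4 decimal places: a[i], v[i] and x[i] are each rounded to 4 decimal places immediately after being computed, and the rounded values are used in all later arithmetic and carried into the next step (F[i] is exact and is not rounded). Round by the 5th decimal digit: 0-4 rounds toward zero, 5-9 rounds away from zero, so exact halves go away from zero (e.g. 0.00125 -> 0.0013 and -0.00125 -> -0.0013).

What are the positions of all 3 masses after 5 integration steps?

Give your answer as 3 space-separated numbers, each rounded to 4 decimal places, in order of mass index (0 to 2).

Step 0: x=[8.0000 14.0000 20.0000] v=[0.0000 0.0000 0.0000]
Step 1: x=[7.9800 14.0000 20.0000] v=[-0.2000 0.0000 0.0000]
Step 2: x=[7.9404 13.9999 20.0000] v=[-0.3960 -0.0010 0.0000]
Step 3: x=[7.8820 13.9995 20.0000] v=[-0.5841 -0.0040 0.0000]
Step 4: x=[7.8059 13.9985 20.0000] v=[-0.7606 -0.0099 -0.0001]
Step 5: x=[7.7137 13.9966 20.0000] v=[-0.9219 -0.0195 -0.0003]

Answer: 7.7137 13.9966 20.0000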